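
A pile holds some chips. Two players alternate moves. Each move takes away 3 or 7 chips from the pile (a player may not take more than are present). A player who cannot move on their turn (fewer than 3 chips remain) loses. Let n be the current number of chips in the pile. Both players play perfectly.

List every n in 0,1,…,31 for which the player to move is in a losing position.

Build the W/L table. Terminal = L. A non-terminal position is W if it has a move to some L; otherwise it is L.
n=0: no move → L
n=1: no move → L
n=2: no move → L
n=3: reaches L-position 0 → W
n=4: reaches L-position 1 → W
n=5: reaches L-position 2 → W
n=6: only reaches 3(W), which is W → L
n=7: reaches L-position 0 → W
n=8: reaches L-position 1 → W
n=9: reaches L-position 6 → W
n=10: only reaches 7(W), 3(W), all W → L
n=11: only reaches 8(W), 4(W), all W → L
n=12: only reaches 9(W), 5(W), all W → L
n=13: reaches L-position 10 → W
n=14: reaches L-position 11 → W
n=15: reaches L-position 12 → W
n=16: only reaches 13(W), 9(W), all W → L
n=17: reaches L-position 10 → W
n=18: reaches L-position 11 → W
n=19: reaches L-position 16 → W
n=20: only reaches 17(W), 13(W), all W → L
n=21: only reaches 18(W), 14(W), all W → L
n=22: only reaches 19(W), 15(W), all W → L
n=23: reaches L-position 20 → W
n=24: reaches L-position 21 → W
n=25: reaches L-position 22 → W
n=26: only reaches 23(W), 19(W), all W → L
n=27: reaches L-position 20 → W
n=28: reaches L-position 21 → W
n=29: reaches L-position 26 → W
n=30: only reaches 27(W), 23(W), all W → L
n=31: only reaches 28(W), 24(W), all W → L
Reading off the rows marked L gives the requested list; there are 14 such values of n.

0, 1, 2, 6, 10, 11, 12, 16, 20, 21, 22, 26, 30, 31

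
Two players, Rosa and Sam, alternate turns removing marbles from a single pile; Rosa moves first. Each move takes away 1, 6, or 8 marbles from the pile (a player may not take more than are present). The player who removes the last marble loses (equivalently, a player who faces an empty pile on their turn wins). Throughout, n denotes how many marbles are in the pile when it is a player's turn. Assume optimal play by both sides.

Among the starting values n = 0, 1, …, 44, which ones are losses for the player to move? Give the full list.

Build the W/L table. Terminal = W. A non-terminal position is W if it has a move to some L; otherwise it is L.
n=0: no move; the opponent has just taken the last marble and therefore loses → W
n=1: L (sole option 0(W) is W)
n=2: W (go to 1, an L position)
n=3: L (sole option 2(W) is W)
n=4: W (go to 3, an L position)
n=5: L (sole option 4(W) is W)
n=6: W (go to 5, an L position)
n=7: W (go to 1, an L position)
n=8: L (options 7(W), 2(W), 0(W) are all W)
n=9: W (go to 8, an L position)
n=10: L (options 9(W), 4(W), 2(W) are all W)
n=11: W (go to 10, an L position)
n=12: L (options 11(W), 6(W), 4(W) are all W)
n=13: W (go to 12, an L position)
n=14: W (go to 8, an L position)
n=15: L (options 14(W), 9(W), 7(W) are all W)
n=16: W (go to 15, an L position)
n=17: L (options 16(W), 11(W), 9(W) are all W)
n=18: W (go to 17, an L position)
n=19: L (options 18(W), 13(W), 11(W) are all W)
n=20: W (go to 19, an L position)
n=21: W (go to 15, an L position)
n=22: L (options 21(W), 16(W), 14(W) are all W)
n=23: W (go to 22, an L position)
n=24: L (options 23(W), 18(W), 16(W) are all W)
n=25: W (go to 24, an L position)
n=26: L (options 25(W), 20(W), 18(W) are all W)
n=27: W (go to 26, an L position)
n=28: W (go to 22, an L position)
n=29: L (options 28(W), 23(W), 21(W) are all W)
n=30: W (go to 29, an L position)
n=31: L (options 30(W), 25(W), 23(W) are all W)
n=32: W (go to 31, an L position)
n=33: L (options 32(W), 27(W), 25(W) are all W)
n=34: W (go to 33, an L position)
n=35: W (go to 29, an L position)
n=36: L (options 35(W), 30(W), 28(W) are all W)
n=37: W (go to 36, an L position)
n=38: L (options 37(W), 32(W), 30(W) are all W)
n=39: W (go to 38, an L position)
n=40: L (options 39(W), 34(W), 32(W) are all W)
n=41: W (go to 40, an L position)
n=42: W (go to 36, an L position)
n=43: L (options 42(W), 37(W), 35(W) are all W)
n=44: W (go to 43, an L position)
The losing starting values of n are exactly the entries labelled L in this table (19 of them).

1, 3, 5, 8, 10, 12, 15, 17, 19, 22, 24, 26, 29, 31, 33, 36, 38, 40, 43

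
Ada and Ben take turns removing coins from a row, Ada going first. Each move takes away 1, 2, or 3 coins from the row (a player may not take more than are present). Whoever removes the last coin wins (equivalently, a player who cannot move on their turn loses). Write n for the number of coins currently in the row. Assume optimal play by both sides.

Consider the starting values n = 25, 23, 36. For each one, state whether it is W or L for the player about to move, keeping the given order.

Label each position W (a win for the player to move) or L (a loss). A position with no legal move is L; any other position is W exactly when some move reaches an L, and L when every move reaches a W.
n=0: no move → L
n=1: W (go to 0, an L position)
n=2: W (go to 0, an L position)
n=3: W (go to 0, an L position)
n=4: L (options 3(W), 2(W), 1(W) are all W)
n=5: W (go to 4, an L position)
n=6: W (go to 4, an L position)
n=7: W (go to 4, an L position)
n=8: L (options 7(W), 6(W), 5(W) are all W)
n=9: W (go to 8, an L position)
n=10: W (go to 8, an L position)
n=11: W (go to 8, an L position)
n=12: L (options 11(W), 10(W), 9(W) are all W)
n=13: W (go to 12, an L position)
n=14: W (go to 12, an L position)
n=15: W (go to 12, an L position)
n=16: L (options 15(W), 14(W), 13(W) are all W)
n=17: W (go to 16, an L position)
n=18: W (go to 16, an L position)
n=19: W (go to 16, an L position)
n=20: L (options 19(W), 18(W), 17(W) are all W)
n=21: W (go to 20, an L position)
n=22: W (go to 20, an L position)
n=23: W (go to 20, an L position)
n=24: L (options 23(W), 22(W), 21(W) are all W)
n=25: W (go to 24, an L position)
n=26: W (go to 24, an L position)
n=27: W (go to 24, an L position)
n=28: L (options 27(W), 26(W), 25(W) are all W)
n=29: W (go to 28, an L position)
n=30: W (go to 28, an L position)
n=31: W (go to 28, an L position)
n=32: L (options 31(W), 30(W), 29(W) are all W)
n=33: W (go to 32, an L position)
n=34: W (go to 32, an L position)
n=35: W (go to 32, an L position)
n=36: L (options 35(W), 34(W), 33(W) are all W)

25: W, 23: W, 36: L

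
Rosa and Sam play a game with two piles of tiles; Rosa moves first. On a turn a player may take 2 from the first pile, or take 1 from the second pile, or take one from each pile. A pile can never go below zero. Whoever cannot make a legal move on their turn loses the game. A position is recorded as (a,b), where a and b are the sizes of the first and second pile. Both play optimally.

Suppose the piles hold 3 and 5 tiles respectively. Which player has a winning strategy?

Use the standard recursion: the mover loses at a terminal position; elsewhere, the mover wins exactly when some move hands the opponent an L position.
No move ever increases a pile, so every position that can arise here has a ≤ 3 and b ≤ 5; it is enough to label the cells with 0 ≤ a ≤ 3 and 0 ≤ b ≤ 5.
Every move lowers a or b (never raises either), so fill the grid row by row in increasing a, and left to right within a row: each cell's successors are then already labelled.
      b=0  b=1  b=2  b=3  b=4  b=5
a=0:    L    W    L    W    L    W
a=1:    L    W    L    W    L    W
a=2:    W    W    W    W    W    W
a=3:    W    L    W    L    W    L
Cells with no legal move (terminal, hence L): (0,0), (1,0).
The remaining L cells, each justified by listing all of its moves:
(0,2): →(0,1)(W) only, which is W, so L
(0,4): →(0,3)(W) only, which is W, so L
(1,2): →(1,1)(W), (0,1)(W) — all W, so L
(1,4): →(1,3)(W), (0,3)(W) — all W, so L
(3,1): →(1,1)(W), (3,0)(W), (2,0)(W) — all W, so L
(3,3): →(1,3)(W), (3,2)(W), (2,2)(W) — all W, so L
(3,5): →(1,5)(W), (3,4)(W), (2,4)(W) — all W, so L
Every other cell has at least one move into one of the L cells above, so it is W.
The starting position (3,5) is L: whatever Rosa does, the opponent receives a W position.

Sam wins.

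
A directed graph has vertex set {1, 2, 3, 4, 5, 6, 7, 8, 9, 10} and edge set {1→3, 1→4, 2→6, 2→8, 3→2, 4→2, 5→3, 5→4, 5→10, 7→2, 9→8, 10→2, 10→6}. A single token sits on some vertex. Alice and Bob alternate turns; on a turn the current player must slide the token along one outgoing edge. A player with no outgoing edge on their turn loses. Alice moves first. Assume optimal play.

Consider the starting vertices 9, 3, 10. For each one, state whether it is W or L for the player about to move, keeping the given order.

9: W, 3: L, 10: W

Label each position W (a win for the player to move) or L (a loss). A position with no legal move is L; any other position is W exactly when some move reaches an L, and L when every move reaches a W.
Every edge goes from a vertex to one that appears earlier in the order 6, 8, 2, 3, 10, 4, 7, 5, 1, 9, so processing vertices in that order labels each vertex after all of its successors.
6: no outgoing edge → L
8: no outgoing edge → L
2: W (go to 8, an L position)
3: L (sole option 2(W) is W)
10: W (go to 6, an L position)
4: L (sole option 2(W) is W)
7: L (sole option 2(W) is W)
5: W (go to 4, an L position)
1: W (go to 4, an L position)
9: W (go to 8, an L position)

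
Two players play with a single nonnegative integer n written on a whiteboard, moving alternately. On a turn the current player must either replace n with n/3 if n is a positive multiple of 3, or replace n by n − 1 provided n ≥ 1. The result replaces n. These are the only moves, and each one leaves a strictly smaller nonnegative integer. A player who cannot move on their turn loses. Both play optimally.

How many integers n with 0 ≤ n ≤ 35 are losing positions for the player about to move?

Compute win/loss labels from the base case upward. A position with no move is L. Any other position is W if it can reach an L in one move, else L.
n=0: no move → L
n=1: reaches L-position 0 → W
n=2: only reaches 1(W), which is W → L
n=3: reaches L-position 2 → W
n=4: only reaches 3(W), which is W → L
n=5: reaches L-position 4 → W
n=6: reaches L-position 2 → W
n=7: only reaches 6(W), which is W → L
n=8: reaches L-position 7 → W
n=9: only reaches 3(W), 8(W), all W → L
n=10: reaches L-position 9 → W
n=11: only reaches 10(W), which is W → L
n=12: reaches L-position 4 → W
n=13: only reaches 12(W), which is W → L
n=14: reaches L-position 13 → W
n=15: only reaches 5(W), 14(W), all W → L
n=16: reaches L-position 15 → W
n=17: only reaches 16(W), which is W → L
n=18: reaches L-position 17 → W
n=19: only reaches 18(W), which is W → L
n=20: reaches L-position 19 → W
n=21: reaches L-position 7 → W
n=22: only reaches 21(W), which is W → L
n=23: reaches L-position 22 → W
n=24: only reaches 8(W), 23(W), all W → L
n=25: reaches L-position 24 → W
n=26: only reaches 25(W), which is W → L
n=27: reaches L-position 9 → W
n=28: only reaches 27(W), which is W → L
n=29: reaches L-position 28 → W
n=30: only reaches 10(W), 29(W), all W → L
n=31: reaches L-position 30 → W
n=32: only reaches 31(W), which is W → L
n=33: reaches L-position 11 → W
n=34: only reaches 33(W), which is W → L
n=35: reaches L-position 34 → W
L entries with 0 ≤ n ≤ 35: n = 0, 2, 4, 7, 9, 11, 13, 15, 17, 19, 22, 24, 26, 28, 30, 32, 34; that makes 17.

17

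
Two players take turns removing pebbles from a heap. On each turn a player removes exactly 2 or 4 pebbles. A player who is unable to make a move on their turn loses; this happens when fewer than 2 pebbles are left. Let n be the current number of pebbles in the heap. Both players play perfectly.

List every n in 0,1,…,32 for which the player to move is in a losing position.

0, 1, 6, 7, 12, 13, 18, 19, 24, 25, 30, 31

Build the W/L table. Terminal = L. A non-terminal position is W if it has a move to some L; otherwise it is L.
n=0: no move → L
n=1: no move → L
n=2: can move to 0, which is L ⇒ W
n=3: can move to 1, which is L ⇒ W
n=4: can move to 0, which is L ⇒ W
n=5: can move to 1, which is L ⇒ W
n=6: moves to 4(W), 2(W); every one is W ⇒ L
n=7: moves to 5(W), 3(W); every one is W ⇒ L
n=8: can move to 6, which is L ⇒ W
n=9: can move to 7, which is L ⇒ W
n=10: can move to 6, which is L ⇒ W
n=11: can move to 7, which is L ⇒ W
n=12: moves to 10(W), 8(W); every one is W ⇒ L
n=13: moves to 11(W), 9(W); every one is W ⇒ L
n=14: can move to 12, which is L ⇒ W
n=15: can move to 13, which is L ⇒ W
n=16: can move to 12, which is L ⇒ W
n=17: can move to 13, which is L ⇒ W
n=18: moves to 16(W), 14(W); every one is W ⇒ L
n=19: moves to 17(W), 15(W); every one is W ⇒ L
n=20: can move to 18, which is L ⇒ W
n=21: can move to 19, which is L ⇒ W
n=22: can move to 18, which is L ⇒ W
n=23: can move to 19, which is L ⇒ W
n=24: moves to 22(W), 20(W); every one is W ⇒ L
n=25: moves to 23(W), 21(W); every one is W ⇒ L
n=26: can move to 24, which is L ⇒ W
n=27: can move to 25, which is L ⇒ W
n=28: can move to 24, which is L ⇒ W
n=29: can move to 25, which is L ⇒ W
n=30: moves to 28(W), 26(W); every one is W ⇒ L
n=31: moves to 29(W), 27(W); every one is W ⇒ L
n=32: can move to 30, which is L ⇒ W
Reading off the rows marked L gives the requested list; there are 12 such values of n.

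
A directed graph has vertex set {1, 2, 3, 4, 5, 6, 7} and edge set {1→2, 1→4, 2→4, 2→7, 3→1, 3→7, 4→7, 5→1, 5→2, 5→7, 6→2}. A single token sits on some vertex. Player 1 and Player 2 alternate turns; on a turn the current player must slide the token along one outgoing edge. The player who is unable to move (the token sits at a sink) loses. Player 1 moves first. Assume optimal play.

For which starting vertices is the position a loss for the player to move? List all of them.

1, 6, 7

Classify positions by backward induction: terminal positions (no move available) are L. From any other position, the mover wins iff some move reaches an L.
Every edge goes from a vertex to one that appears earlier in the order 7, 4, 2, 1, 3, 6, 5, so processing vertices in that order labels each vertex after all of its successors.
7: no outgoing edge → L
4: W (go to 7, an L position)
2: W (go to 7, an L position)
1: L (options 2(W), 4(W) are all W)
3: W (go to 1, an L position)
6: L (sole option 2(W) is W)
5: W (go to 1, an L position)
Reading off the rows marked L gives the requested list; there are 3 such vertices.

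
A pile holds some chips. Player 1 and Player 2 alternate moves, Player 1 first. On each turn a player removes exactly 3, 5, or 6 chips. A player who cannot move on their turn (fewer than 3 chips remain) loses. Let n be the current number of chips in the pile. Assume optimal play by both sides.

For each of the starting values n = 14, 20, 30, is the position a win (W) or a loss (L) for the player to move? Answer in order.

14: W, 20: L, 30: W

Work bottom-up. With no move the player to move loses. Otherwise the position is W if at least one move leads to an L position for the opponent, and L if every move leads to a W.
n=0: no move → L
n=1: no move → L
n=2: no move → L
n=3: W (go to 0, an L position)
n=4: W (go to 1, an L position)
n=5: W (go to 2, an L position)
n=6: W (go to 1, an L position)
n=7: W (go to 2, an L position)
n=8: W (go to 2, an L position)
n=9: L (options 6(W), 4(W), 3(W) are all W)
n=10: L (options 7(W), 5(W), 4(W) are all W)
n=11: L (options 8(W), 6(W), 5(W) are all W)
n=12: W (go to 9, an L position)
n=13: W (go to 10, an L position)
n=14: W (go to 11, an L position)
n=15: W (go to 10, an L position)
n=16: W (go to 11, an L position)
n=17: W (go to 11, an L position)
n=18: L (options 15(W), 13(W), 12(W) are all W)
n=19: L (options 16(W), 14(W), 13(W) are all W)
n=20: L (options 17(W), 15(W), 14(W) are all W)
n=21: W (go to 18, an L position)
n=22: W (go to 19, an L position)
n=23: W (go to 20, an L position)
n=24: W (go to 19, an L position)
n=25: W (go to 20, an L position)
n=26: W (go to 20, an L position)
n=27: L (options 24(W), 22(W), 21(W) are all W)
n=28: L (options 25(W), 23(W), 22(W) are all W)
n=29: L (options 26(W), 24(W), 23(W) are all W)
n=30: W (go to 27, an L position)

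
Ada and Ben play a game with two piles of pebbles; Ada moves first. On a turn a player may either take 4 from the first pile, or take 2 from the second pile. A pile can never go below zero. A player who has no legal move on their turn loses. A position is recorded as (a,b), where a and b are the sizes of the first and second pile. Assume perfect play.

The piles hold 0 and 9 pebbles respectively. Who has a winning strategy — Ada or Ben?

Classify positions by backward induction: terminal positions (no move available) are L. From any other position, the mover wins iff some move reaches an L.
No move ever increases a pile, so every position that can arise here has a ≤ 0 and b ≤ 9; it is enough to label the cells with 0 ≤ a ≤ 0 and 0 ≤ b ≤ 9.
Every move lowers a or b (never raises either), so fill the grid row by row in increasing a, and left to right within a row: each cell's successors are then already labelled.
      b=0  b=1  b=2  b=3  b=4  b=5  b=6  b=7  b=8  b=9
a=0:    L    L    W    W    L    L    W    W    L    L
Cells with no legal move (terminal, hence L): (0,0), (0,1).
The remaining L cells, each justified by listing all of its moves:
(0,4): →(0,2)(W) only, which is W, so L
(0,5): →(0,3)(W) only, which is W, so L
(0,8): →(0,6)(W) only, which is W, so L
(0,9): →(0,7)(W) only, which is W, so L
Every other cell has at least one move into one of the L cells above, so it is W.
The starting position (0,9) is L: whatever Ada does, the opponent receives a W position.

Ben wins.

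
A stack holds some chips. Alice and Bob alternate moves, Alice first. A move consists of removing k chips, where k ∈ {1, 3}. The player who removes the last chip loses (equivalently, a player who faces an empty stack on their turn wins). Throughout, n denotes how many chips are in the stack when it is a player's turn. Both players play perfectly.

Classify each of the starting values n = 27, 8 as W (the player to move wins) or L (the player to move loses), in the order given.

Label each position W (a win for the player to move) or L (a loss). A position with no legal move is W; any other position is W exactly when some move reaches an L, and L when every move reaches a W.
n=0: no move; the opponent has just taken the last chip and therefore loses → W
n=1: →0(W) only, which is W, so L
n=2: →1(L), so W
n=3: →2(W), 0(W) — all W, so L
n=4: →3(L), so W
n=5: →4(W), 2(W) — all W, so L
n=6: →5(L), so W
n=7: →6(W), 4(W) — all W, so L
n=8: →7(L), so W
n=9: →8(W), 6(W) — all W, so L
n=10: →9(L), so W
n=11: →10(W), 8(W) — all W, so L
n=12: →11(L), so W
n=13: →12(W), 10(W) — all W, so L
n=14: →13(L), so W
n=15: →14(W), 12(W) — all W, so L
n=16: →15(L), so W
n=17: →16(W), 14(W) — all W, so L
n=18: →17(L), so W
n=19: →18(W), 16(W) — all W, so L
n=20: →19(L), so W
n=21: →20(W), 18(W) — all W, so L
n=22: →21(L), so W
n=23: →22(W), 20(W) — all W, so L
n=24: →23(L), so W
n=25: →24(W), 22(W) — all W, so L
n=26: →25(L), so W
n=27: →26(W), 24(W) — all W, so L

27: L, 8: W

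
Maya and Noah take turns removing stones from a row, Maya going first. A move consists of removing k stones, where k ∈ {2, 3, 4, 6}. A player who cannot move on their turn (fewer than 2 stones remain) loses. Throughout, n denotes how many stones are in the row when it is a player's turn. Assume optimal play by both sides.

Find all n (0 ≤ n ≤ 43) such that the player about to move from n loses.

0, 1, 8, 9, 16, 17, 24, 25, 32, 33, 40, 41

Use the standard recursion: the mover loses at a terminal position; elsewhere, the mover wins exactly when some move hands the opponent an L position.
n=0: no move → L
n=1: no move → L
n=2: can move to 0, which is L ⇒ W
n=3: can move to 1, which is L ⇒ W
n=4: can move to 1, which is L ⇒ W
n=5: can move to 1, which is L ⇒ W
n=6: can move to 0, which is L ⇒ W
n=7: can move to 1, which is L ⇒ W
n=8: moves to 6(W), 5(W), 4(W), 2(W); every one is W ⇒ L
n=9: moves to 7(W), 6(W), 5(W), 3(W); every one is W ⇒ L
n=10: can move to 8, which is L ⇒ W
n=11: can move to 9, which is L ⇒ W
n=12: can move to 9, which is L ⇒ W
n=13: can move to 9, which is L ⇒ W
n=14: can move to 8, which is L ⇒ W
n=15: can move to 9, which is L ⇒ W
n=16: moves to 14(W), 13(W), 12(W), 10(W); every one is W ⇒ L
n=17: moves to 15(W), 14(W), 13(W), 11(W); every one is W ⇒ L
n=18: can move to 16, which is L ⇒ W
n=19: can move to 17, which is L ⇒ W
n=20: can move to 17, which is L ⇒ W
n=21: can move to 17, which is L ⇒ W
n=22: can move to 16, which is L ⇒ W
n=23: can move to 17, which is L ⇒ W
n=24: moves to 22(W), 21(W), 20(W), 18(W); every one is W ⇒ L
n=25: moves to 23(W), 22(W), 21(W), 19(W); every one is W ⇒ L
n=26: can move to 24, which is L ⇒ W
n=27: can move to 25, which is L ⇒ W
n=28: can move to 25, which is L ⇒ W
n=29: can move to 25, which is L ⇒ W
n=30: can move to 24, which is L ⇒ W
n=31: can move to 25, which is L ⇒ W
n=32: moves to 30(W), 29(W), 28(W), 26(W); every one is W ⇒ L
n=33: moves to 31(W), 30(W), 29(W), 27(W); every one is W ⇒ L
n=34: can move to 32, which is L ⇒ W
n=35: can move to 33, which is L ⇒ W
n=36: can move to 33, which is L ⇒ W
n=37: can move to 33, which is L ⇒ W
n=38: can move to 32, which is L ⇒ W
n=39: can move to 33, which is L ⇒ W
n=40: moves to 38(W), 37(W), 36(W), 34(W); every one is W ⇒ L
n=41: moves to 39(W), 38(W), 37(W), 35(W); every one is W ⇒ L
n=42: can move to 40, which is L ⇒ W
n=43: can move to 41, which is L ⇒ W
The losing starting values of n are exactly the entries labelled L in this table (12 of them).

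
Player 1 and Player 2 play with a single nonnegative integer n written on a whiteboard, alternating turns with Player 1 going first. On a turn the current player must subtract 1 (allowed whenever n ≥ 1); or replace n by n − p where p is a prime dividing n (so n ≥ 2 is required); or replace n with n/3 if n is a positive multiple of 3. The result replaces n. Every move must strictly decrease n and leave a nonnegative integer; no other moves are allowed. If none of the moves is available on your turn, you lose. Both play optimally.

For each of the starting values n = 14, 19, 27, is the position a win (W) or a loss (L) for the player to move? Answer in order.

14: L, 19: W, 27: L

Work bottom-up. With no move the player to move loses. Otherwise the position is W if at least one move leads to an L position for the opponent, and L if every move leads to a W.
n=0: no move → L
n=1: can move to 0, which is L ⇒ W
n=2: can move to 0, which is L ⇒ W
n=3: can move to 0, which is L ⇒ W
n=4: moves to 2(W), 3(W); every one is W ⇒ L
n=5: can move to 0, which is L ⇒ W
n=6: can move to 4, which is L ⇒ W
n=7: can move to 0, which is L ⇒ W
n=8: moves to 6(W), 7(W); every one is W ⇒ L
n=9: can move to 8, which is L ⇒ W
n=10: can move to 8, which is L ⇒ W
n=11: can move to 0, which is L ⇒ W
n=12: can move to 4, which is L ⇒ W
n=13: can move to 0, which is L ⇒ W
n=14: moves to 7(W), 12(W), 13(W); every one is W ⇒ L
n=15: can move to 14, which is L ⇒ W
n=16: can move to 14, which is L ⇒ W
n=17: can move to 0, which is L ⇒ W
n=18: moves to 6(W), 15(W), 16(W), 17(W); every one is W ⇒ L
n=19: can move to 0, which is L ⇒ W
n=20: can move to 18, which is L ⇒ W
n=21: can move to 14, which is L ⇒ W
n=22: moves to 11(W), 20(W), 21(W); every one is W ⇒ L
n=23: can move to 0, which is L ⇒ W
n=24: can move to 8, which is L ⇒ W
n=25: moves to 20(W), 24(W); every one is W ⇒ L
n=26: can move to 25, which is L ⇒ W
n=27: moves to 9(W), 24(W), 26(W); every one is W ⇒ L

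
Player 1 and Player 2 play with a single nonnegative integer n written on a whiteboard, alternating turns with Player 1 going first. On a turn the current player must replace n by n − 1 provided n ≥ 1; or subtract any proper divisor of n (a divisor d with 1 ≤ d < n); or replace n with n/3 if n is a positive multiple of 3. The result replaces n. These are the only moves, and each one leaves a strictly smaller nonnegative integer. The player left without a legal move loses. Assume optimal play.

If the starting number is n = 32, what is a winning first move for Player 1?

Move to 16.

Work bottom-up. With no move the player to move loses. Otherwise the position is W if at least one move leads to an L position for the opponent, and L if every move leads to a W.
n=0: no move → L
n=1: →0(L), so W
n=2: →1(W) only, which is W, so L
n=3: →2(L), so W
n=4: →2(L), so W
n=5: →4(W) only, which is W, so L
n=6: →2(L), so W
n=7: →6(W) only, which is W, so L
n=8: →7(L), so W
n=9: →3(W), 6(W), 8(W) — all W, so L
n=10: →5(L), so W
n=11: →10(W) only, which is W, so L
n=12: →9(L), so W
n=13: →12(W) only, which is W, so L
n=14: →7(L), so W
n=15: →5(L), so W
n=16: →8(W), 12(W), 14(W), 15(W) — all W, so L
n=17: →16(L), so W
n=18: →9(L), so W
n=19: →18(W) only, which is W, so L
n=20: →16(L), so W
n=21: →7(L), so W
n=22: →11(L), so W
n=23: →22(W) only, which is W, so L
n=24: →16(L), so W
n=25: →20(W), 24(W) — all W, so L
n=26: →13(L), so W
n=27: →9(L), so W
n=28: →14(W), 21(W), 24(W), 26(W), 27(W) — all W, so L
n=29: →28(L), so W
n=30: →25(L), so W
n=31: →30(W) only, which is W, so L
n=32: →16(L), so W
From 32, the L positions reachable in one move are: 16, 28, 31. Any move reaching one of these is winning.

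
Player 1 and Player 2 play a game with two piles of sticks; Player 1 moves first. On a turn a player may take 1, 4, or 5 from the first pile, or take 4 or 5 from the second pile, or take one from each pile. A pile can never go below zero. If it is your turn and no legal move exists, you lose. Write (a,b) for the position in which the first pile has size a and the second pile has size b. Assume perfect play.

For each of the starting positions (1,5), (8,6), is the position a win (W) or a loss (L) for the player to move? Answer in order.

Compute win/loss labels from the base case upward. A position with no move is L. Any other position is W if it can reach an L in one move, else L.
No move ever increases a pile, so every position that can arise here has a ≤ 8 and b ≤ 6; it is enough to label the cells with 0 ≤ a ≤ 8 and 0 ≤ b ≤ 6.
Every move lowers a or b (never raises either), so fill the grid row by row in increasing a, and left to right within a row: each cell's successors are then already labelled.
      b=0  b=1  b=2  b=3  b=4  b=5  b=6
a=0:    L    L    L    L    W    W    W
a=1:    W    W    W    W    W    L    L
a=2:    L    L    L    L    W    W    W
a=3:    W    W    W    W    W    L    L
a=4:    W    W    W    W    L    W    W
a=5:    W    W    W    W    W    W    W
a=6:    W    W    W    W    L    W    W
a=7:    W    W    W    W    W    W    W
a=8:    L    L    L    L    W    W    W
Cells with no legal move (terminal, hence L): (0,0), (0,1), (0,2), (0,3).
The remaining L cells, each justified by listing all of its moves:
(1,5): →(0,5)(W), (1,1)(W), (1,0)(W), (0,4)(W) — all W, so L
(1,6): →(0,6)(W), (1,2)(W), (1,1)(W), (0,5)(W) — all W, so L
(2,0): →(1,0)(W) only, which is W, so L
(2,1): →(1,1)(W), (1,0)(W) — all W, so L
(2,2): →(1,2)(W), (1,1)(W) — all W, so L
(2,3): →(1,3)(W), (1,2)(W) — all W, so L
(3,5): →(2,5)(W), (3,1)(W), (3,0)(W), (2,4)(W) — all W, so L
(3,6): →(2,6)(W), (3,2)(W), (3,1)(W), (2,5)(W) — all W, so L
(4,4): →(3,4)(W), (0,4)(W), (4,0)(W), (3,3)(W) — all W, so L
(6,4): →(5,4)(W), (2,4)(W), (1,4)(W), (6,0)(W), (5,3)(W) — all W, so L
(8,0): →(7,0)(W), (4,0)(W), (3,0)(W) — all W, so L
(8,1): →(7,1)(W), (4,1)(W), (3,1)(W), (7,0)(W) — all W, so L
(8,2): →(7,2)(W), (4,2)(W), (3,2)(W), (7,1)(W) — all W, so L
(8,3): →(7,3)(W), (4,3)(W), (3,3)(W), (7,2)(W) — all W, so L
Every other cell has at least one move into one of the L cells above, so it is W.
(1,5): one of the L cells justified above, so L
(8,6): the move to (3,6) reaches an L cell, so W

(1,5): L, (8,6): W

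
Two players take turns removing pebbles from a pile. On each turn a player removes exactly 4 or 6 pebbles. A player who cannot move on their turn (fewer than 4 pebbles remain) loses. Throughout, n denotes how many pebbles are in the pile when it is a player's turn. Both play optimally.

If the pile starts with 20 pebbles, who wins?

Work bottom-up. With no move the player to move loses. Otherwise the position is W if at least one move leads to an L position for the opponent, and L if every move leads to a W.
n=0: no move → L
n=1: no move → L
n=2: no move → L
n=3: no move → L
n=4: →0(L), so W
n=5: →1(L), so W
n=6: →2(L), so W
n=7: →3(L), so W
n=8: →2(L), so W
n=9: →3(L), so W
n=10: →6(W), 4(W) — all W, so L
n=11: →7(W), 5(W) — all W, so L
n=12: →8(W), 6(W) — all W, so L
n=13: →9(W), 7(W) — all W, so L
n=14: →10(L), so W
n=15: →11(L), so W
n=16: →12(L), so W
n=17: →13(L), so W
n=18: →12(L), so W
n=19: →13(L), so W
n=20: →16(W), 14(W) — all W, so L
Every move from 20 reaches a W position, so the mover loses.

The second player wins.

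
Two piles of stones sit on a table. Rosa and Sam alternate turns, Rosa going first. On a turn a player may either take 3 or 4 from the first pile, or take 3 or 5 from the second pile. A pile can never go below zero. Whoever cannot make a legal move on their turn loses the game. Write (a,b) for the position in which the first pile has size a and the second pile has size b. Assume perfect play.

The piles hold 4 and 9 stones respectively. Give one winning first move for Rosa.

Move to (1,9).

Label each position W (a win for the player to move) or L (a loss). A position with no legal move is L; any other position is W exactly when some move reaches an L, and L when every move reaches a W.
No move ever increases a pile, so every position that can arise here has a ≤ 4 and b ≤ 9; it is enough to label the cells with 0 ≤ a ≤ 4 and 0 ≤ b ≤ 9.
Every move lowers a or b (never raises either), so fill the grid row by row in increasing a, and left to right within a row: each cell's successors are then already labelled.
      b=0  b=1  b=2  b=3  b=4  b=5  b=6  b=7  b=8  b=9
a=0:    L    L    L    W    W    W    W    W    L    L
a=1:    L    L    L    W    W    W    W    W    L    L
a=2:    L    L    L    W    W    W    W    W    L    L
a=3:    W    W    W    L    L    L    W    W    W    W
a=4:    W    W    W    L    L    L    W    W    W    W
Cells with no legal move (terminal, hence L): (0,0), (0,1), (0,2), (1,0), (1,1), (1,2), (2,0), (2,1), (2,2).
The remaining L cells, each justified by listing all of its moves:
(0,8): L (options (0,5)(W), (0,3)(W) are all W)
(0,9): L (options (0,6)(W), (0,4)(W) are all W)
(1,8): L (options (1,5)(W), (1,3)(W) are all W)
(1,9): L (options (1,6)(W), (1,4)(W) are all W)
(2,8): L (options (2,5)(W), (2,3)(W) are all W)
(2,9): L (options (2,6)(W), (2,4)(W) are all W)
(3,3): L (options (0,3)(W), (3,0)(W) are all W)
(3,4): L (options (0,4)(W), (3,1)(W) are all W)
(3,5): L (options (0,5)(W), (3,2)(W), (3,0)(W) are all W)
(4,3): L (options (1,3)(W), (0,3)(W), (4,0)(W) are all W)
(4,4): L (options (1,4)(W), (0,4)(W), (4,1)(W) are all W)
(4,5): L (options (1,5)(W), (0,5)(W), (4,2)(W), (4,0)(W) are all W)
Every other cell has at least one move into one of the L cells above, so it is W.
From (4,9), the L positions reachable in one move are: (1,9), (0,9), (4,4). Any move reaching one of these is winning.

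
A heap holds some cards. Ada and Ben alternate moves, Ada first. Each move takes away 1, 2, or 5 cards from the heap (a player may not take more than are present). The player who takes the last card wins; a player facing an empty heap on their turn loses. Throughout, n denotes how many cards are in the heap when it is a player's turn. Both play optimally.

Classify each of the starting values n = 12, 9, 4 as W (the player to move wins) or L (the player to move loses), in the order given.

Compute win/loss labels from the base case upward. A position with no move is L. Any other position is W if it can reach an L in one move, else L.
n=0: no move → L
n=1: reaches L-position 0 → W
n=2: reaches L-position 0 → W
n=3: only reaches 2(W), 1(W), all W → L
n=4: reaches L-position 3 → W
n=5: reaches L-position 3 → W
n=6: only reaches 5(W), 4(W), 1(W), all W → L
n=7: reaches L-position 6 → W
n=8: reaches L-position 6 → W
n=9: only reaches 8(W), 7(W), 4(W), all W → L
n=10: reaches L-position 9 → W
n=11: reaches L-position 9 → W
n=12: only reaches 11(W), 10(W), 7(W), all W → L

12: L, 9: L, 4: W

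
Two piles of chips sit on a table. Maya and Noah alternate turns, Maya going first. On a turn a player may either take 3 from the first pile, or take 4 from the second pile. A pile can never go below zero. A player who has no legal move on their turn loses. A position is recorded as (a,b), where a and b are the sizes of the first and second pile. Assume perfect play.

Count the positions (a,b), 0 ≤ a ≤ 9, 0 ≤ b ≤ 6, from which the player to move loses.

36

Compute win/loss labels from the base case upward. A position with no move is L. Any other position is W if it can reach an L in one move, else L.
Every move lowers a or b (never raises either), so fill the grid row by row in increasing a, and left to right within a row: each cell's successors are then already labelled.
      b=0  b=1  b=2  b=3  b=4  b=5  b=6
a=0:    L    L    L    L    W    W    W
a=1:    L    L    L    L    W    W    W
a=2:    L    L    L    L    W    W    W
a=3:    W    W    W    W    L    L    L
a=4:    W    W    W    W    L    L    L
a=5:    W    W    W    W    L    L    L
a=6:    L    L    L    L    W    W    W
a=7:    L    L    L    L    W    W    W
a=8:    L    L    L    L    W    W    W
a=9:    W    W    W    W    L    L    L
Cells with no legal move (terminal, hence L): (0,0), (0,1), (0,2), (0,3), (1,0), (1,1), (1,2), (1,3), (2,0), (2,1), (2,2), (2,3).
The remaining L cells, each justified by listing all of its moves:
(3,4): →(0,4)(W), (3,0)(W) — all W, so L
(3,5): →(0,5)(W), (3,1)(W) — all W, so L
(3,6): →(0,6)(W), (3,2)(W) — all W, so L
(4,4): →(1,4)(W), (4,0)(W) — all W, so L
(4,5): →(1,5)(W), (4,1)(W) — all W, so L
(4,6): →(1,6)(W), (4,2)(W) — all W, so L
(5,4): →(2,4)(W), (5,0)(W) — all W, so L
(5,5): →(2,5)(W), (5,1)(W) — all W, so L
(5,6): →(2,6)(W), (5,2)(W) — all W, so L
(6,0): →(3,0)(W) only, which is W, so L
(6,1): →(3,1)(W) only, which is W, so L
(6,2): →(3,2)(W) only, which is W, so L
(6,3): →(3,3)(W) only, which is W, so L
(7,0): →(4,0)(W) only, which is W, so L
(7,1): →(4,1)(W) only, which is W, so L
(7,2): →(4,2)(W) only, which is W, so L
(7,3): →(4,3)(W) only, which is W, so L
(8,0): →(5,0)(W) only, which is W, so L
(8,1): →(5,1)(W) only, which is W, so L
(8,2): →(5,2)(W) only, which is W, so L
(8,3): →(5,3)(W) only, which is W, so L
(9,4): →(6,4)(W), (9,0)(W) — all W, so L
(9,5): →(6,5)(W), (9,1)(W) — all W, so L
(9,6): →(6,6)(W), (9,2)(W) — all W, so L
Every other cell has at least one move into one of the L cells above, so it is W.
L cells per row: a=0: 4, a=1: 4, a=2: 4, a=3: 3, a=4: 3, a=5: 3, a=6: 4, a=7: 4, a=8: 4, a=9: 3; total 36.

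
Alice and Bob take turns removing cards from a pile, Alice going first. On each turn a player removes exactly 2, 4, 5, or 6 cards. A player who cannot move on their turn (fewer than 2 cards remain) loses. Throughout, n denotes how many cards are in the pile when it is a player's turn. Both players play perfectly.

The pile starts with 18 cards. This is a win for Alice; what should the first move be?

Remove 2, leaving 16.

Use the standard recursion: the mover loses at a terminal position; elsewhere, the mover wins exactly when some move hands the opponent an L position.
n=0: no move → L
n=1: no move → L
n=2: can move to 0, which is L ⇒ W
n=3: can move to 1, which is L ⇒ W
n=4: can move to 0, which is L ⇒ W
n=5: can move to 1, which is L ⇒ W
n=6: can move to 1, which is L ⇒ W
n=7: can move to 1, which is L ⇒ W
n=8: moves to 6(W), 4(W), 3(W), 2(W); every one is W ⇒ L
n=9: moves to 7(W), 5(W), 4(W), 3(W); every one is W ⇒ L
n=10: can move to 8, which is L ⇒ W
n=11: can move to 9, which is L ⇒ W
n=12: can move to 8, which is L ⇒ W
n=13: can move to 9, which is L ⇒ W
n=14: can move to 9, which is L ⇒ W
n=15: can move to 9, which is L ⇒ W
n=16: moves to 14(W), 12(W), 11(W), 10(W); every one is W ⇒ L
n=17: moves to 15(W), 13(W), 12(W), 11(W); every one is W ⇒ L
n=18: can move to 16, which is L ⇒ W
From 18, the L positions reachable in one move are: 16.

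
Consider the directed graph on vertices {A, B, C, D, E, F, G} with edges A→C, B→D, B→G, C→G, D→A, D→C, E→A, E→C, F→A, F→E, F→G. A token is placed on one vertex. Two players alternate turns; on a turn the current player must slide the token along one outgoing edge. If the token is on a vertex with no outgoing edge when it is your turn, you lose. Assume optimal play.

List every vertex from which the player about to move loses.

A, G

Classify positions by backward induction: terminal positions (no move available) are L. From any other position, the mover wins iff some move reaches an L.
Every edge goes from a vertex to one that appears earlier in the order G, C, A, E, D, F, B, so processing vertices in that order labels each vertex after all of its successors.
G: no outgoing edge → L
C: reaches L-position G → W
A: only reaches C(W), which is W → L
E: reaches L-position A → W
D: reaches L-position A → W
F: reaches L-position A → W
B: reaches L-position G → W
Reading off the rows marked L gives the requested list; there are 2 such vertices.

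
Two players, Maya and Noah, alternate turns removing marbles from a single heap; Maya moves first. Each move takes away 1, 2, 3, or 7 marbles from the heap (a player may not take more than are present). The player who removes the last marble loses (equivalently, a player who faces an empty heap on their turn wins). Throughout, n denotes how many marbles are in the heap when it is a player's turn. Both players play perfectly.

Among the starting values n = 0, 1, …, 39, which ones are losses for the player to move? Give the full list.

1, 5, 9, 13, 17, 21, 25, 29, 33, 37

Positions with no move are W. A position that does have a move is losing for the player to move precisely when every available move leads to a winning position for the opponent. Fill in the labels:
n=0: no move; the opponent has just taken the last marble and therefore loses → W
n=1: only reaches 0(W), which is W → L
n=2: reaches L-position 1 → W
n=3: reaches L-position 1 → W
n=4: reaches L-position 1 → W
n=5: only reaches 4(W), 3(W), 2(W), all W → L
n=6: reaches L-position 5 → W
n=7: reaches L-position 5 → W
n=8: reaches L-position 5 → W
n=9: only reaches 8(W), 7(W), 6(W), 2(W), all W → L
n=10: reaches L-position 9 → W
n=11: reaches L-position 9 → W
n=12: reaches L-position 9 → W
n=13: only reaches 12(W), 11(W), 10(W), 6(W), all W → L
n=14: reaches L-position 13 → W
n=15: reaches L-position 13 → W
n=16: reaches L-position 13 → W
n=17: only reaches 16(W), 15(W), 14(W), 10(W), all W → L
n=18: reaches L-position 17 → W
n=19: reaches L-position 17 → W
n=20: reaches L-position 17 → W
n=21: only reaches 20(W), 19(W), 18(W), 14(W), all W → L
n=22: reaches L-position 21 → W
n=23: reaches L-position 21 → W
n=24: reaches L-position 21 → W
n=25: only reaches 24(W), 23(W), 22(W), 18(W), all W → L
n=26: reaches L-position 25 → W
n=27: reaches L-position 25 → W
n=28: reaches L-position 25 → W
n=29: only reaches 28(W), 27(W), 26(W), 22(W), all W → L
n=30: reaches L-position 29 → W
n=31: reaches L-position 29 → W
n=32: reaches L-position 29 → W
n=33: only reaches 32(W), 31(W), 30(W), 26(W), all W → L
n=34: reaches L-position 33 → W
n=35: reaches L-position 33 → W
n=36: reaches L-position 33 → W
n=37: only reaches 36(W), 35(W), 34(W), 30(W), all W → L
n=38: reaches L-position 37 → W
n=39: reaches L-position 37 → W
The losing starting values of n are exactly the entries labelled L in this table (10 of them).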